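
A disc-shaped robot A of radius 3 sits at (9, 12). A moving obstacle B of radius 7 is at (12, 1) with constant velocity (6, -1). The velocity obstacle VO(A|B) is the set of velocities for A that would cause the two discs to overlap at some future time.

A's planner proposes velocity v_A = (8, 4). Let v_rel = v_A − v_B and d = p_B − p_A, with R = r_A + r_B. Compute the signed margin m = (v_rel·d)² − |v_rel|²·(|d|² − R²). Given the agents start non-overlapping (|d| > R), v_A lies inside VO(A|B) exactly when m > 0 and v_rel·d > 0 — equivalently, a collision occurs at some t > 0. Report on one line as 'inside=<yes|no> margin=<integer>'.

d = (3, -11),  |d|² = 130;  R = 3+7 = 10,  c = 130−10² = 30
v_rel = (2, 5),  |v_rel|² = 29;  v_rel·d = (2)·(3) + (5)·(-11) = -49
29·t² + 98·t + 30 = 0  ⇒  m = (-49)² − 29·30 = 1531
m = 1531 > 0,  v_rel·d = -49 < 0  ⇒  outside

inside=no margin=1531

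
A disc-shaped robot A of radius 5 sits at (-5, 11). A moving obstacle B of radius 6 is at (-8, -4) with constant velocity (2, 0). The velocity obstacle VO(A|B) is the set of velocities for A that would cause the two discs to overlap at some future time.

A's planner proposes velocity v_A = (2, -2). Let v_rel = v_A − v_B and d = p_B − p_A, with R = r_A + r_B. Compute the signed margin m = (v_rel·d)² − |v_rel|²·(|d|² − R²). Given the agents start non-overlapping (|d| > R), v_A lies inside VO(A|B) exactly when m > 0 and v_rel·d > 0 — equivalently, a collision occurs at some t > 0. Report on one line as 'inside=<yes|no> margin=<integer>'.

d = (-3, -15),  |d|² = 234;  R = 5+6 = 11,  c = 234−11² = 113
v_rel = (0, -2),  |v_rel|² = 4;  v_rel·d = (0)·(-3) + (-2)·(-15) = 30
4·t² − 60·t + 113 = 0  ⇒  m = 30² − 4·113 = 448
m = 448 > 0,  v_rel·d = 30 > 0  ⇒  inside

inside=yes margin=448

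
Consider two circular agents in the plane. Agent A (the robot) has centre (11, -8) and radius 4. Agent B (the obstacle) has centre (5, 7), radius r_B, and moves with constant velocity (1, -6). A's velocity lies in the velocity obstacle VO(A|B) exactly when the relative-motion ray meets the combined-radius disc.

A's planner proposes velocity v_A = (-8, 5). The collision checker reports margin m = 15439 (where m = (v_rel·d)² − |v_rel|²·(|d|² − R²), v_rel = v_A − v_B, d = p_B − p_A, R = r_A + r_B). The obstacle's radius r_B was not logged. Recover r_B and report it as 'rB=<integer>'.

m = 15439
d = (-6, 15);  v_rel = (-9, 11),  |v_rel|² = 202
v_rel×d = (-9)·(15) − (11)·(-6) = -69
since m = R²·202 − (-69)²:  R² = (4761 + 15439) / 202 = 100
R = √100 = 10  ⇒  r_B = 10 − 4 = 6

rB=6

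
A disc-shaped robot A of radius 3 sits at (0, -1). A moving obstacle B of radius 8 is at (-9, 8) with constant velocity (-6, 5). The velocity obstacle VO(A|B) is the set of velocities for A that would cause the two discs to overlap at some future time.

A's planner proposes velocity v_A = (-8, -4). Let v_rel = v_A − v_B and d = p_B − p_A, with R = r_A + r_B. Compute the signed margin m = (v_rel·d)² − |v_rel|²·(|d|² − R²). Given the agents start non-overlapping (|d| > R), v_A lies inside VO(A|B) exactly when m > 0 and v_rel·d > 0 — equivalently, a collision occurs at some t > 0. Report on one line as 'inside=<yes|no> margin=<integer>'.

d = (-9, 9),  |d|² = 162;  R = 3+8 = 11,  c = 162−11² = 41
v_rel = (-2, -9),  |v_rel|² = 85;  v_rel·d = (-2)·(-9) + (-9)·(9) = -63
85·t² + 126·t + 41 = 0  ⇒  m = (-63)² − 85·41 = 484
m = 484 > 0,  v_rel·d = -63 < 0  ⇒  outside

inside=no margin=484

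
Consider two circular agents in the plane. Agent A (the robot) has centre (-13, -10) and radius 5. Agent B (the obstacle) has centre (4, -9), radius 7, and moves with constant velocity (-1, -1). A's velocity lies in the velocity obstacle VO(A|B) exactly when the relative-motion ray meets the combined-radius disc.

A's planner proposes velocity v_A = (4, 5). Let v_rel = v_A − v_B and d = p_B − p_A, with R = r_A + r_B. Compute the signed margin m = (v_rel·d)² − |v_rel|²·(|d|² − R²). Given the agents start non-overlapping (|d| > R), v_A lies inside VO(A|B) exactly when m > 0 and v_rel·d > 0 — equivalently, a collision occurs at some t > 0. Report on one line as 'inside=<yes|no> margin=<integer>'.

d = (17, 1),  |d|² = 290;  R = 5+7 = 12,  c = 290−12² = 146
v_rel = (5, 6),  |v_rel|² = 61;  v_rel·d = (5)·(17) + (6)·(1) = 91
61·t² − 182·t + 146 = 0  ⇒  m = 91² − 61·146 = -625
m = -625 < 0,  v_rel·d = 91 > 0  ⇒  outside

inside=no margin=-625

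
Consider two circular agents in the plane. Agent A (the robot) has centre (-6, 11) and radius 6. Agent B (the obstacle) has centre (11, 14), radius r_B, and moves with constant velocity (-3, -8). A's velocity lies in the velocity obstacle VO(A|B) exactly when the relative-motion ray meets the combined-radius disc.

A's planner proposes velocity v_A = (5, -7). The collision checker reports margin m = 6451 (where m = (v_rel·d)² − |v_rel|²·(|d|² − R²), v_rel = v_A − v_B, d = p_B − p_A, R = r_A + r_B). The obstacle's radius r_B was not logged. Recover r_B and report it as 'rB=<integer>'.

m = 6451
d = (17, 3);  v_rel = (8, 1),  |v_rel|² = 65
v_rel×d = (8)·(3) − (1)·(17) = 7
since m = R²·65 − 7²:  R² = (49 + 6451) / 65 = 100
R = √100 = 10  ⇒  r_B = 10 − 6 = 4

rB=4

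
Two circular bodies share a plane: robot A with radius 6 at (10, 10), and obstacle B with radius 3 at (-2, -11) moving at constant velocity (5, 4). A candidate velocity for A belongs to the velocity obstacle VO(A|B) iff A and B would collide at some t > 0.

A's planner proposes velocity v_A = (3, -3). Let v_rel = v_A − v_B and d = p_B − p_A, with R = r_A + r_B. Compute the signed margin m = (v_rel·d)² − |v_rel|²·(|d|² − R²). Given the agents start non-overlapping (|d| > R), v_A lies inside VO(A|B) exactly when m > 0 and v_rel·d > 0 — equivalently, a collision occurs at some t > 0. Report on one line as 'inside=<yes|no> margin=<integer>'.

d = (-12, -21),  |d|² = 585;  R = 6+3 = 9,  c = 585−9² = 504
v_rel = (-2, -7),  |v_rel|² = 53;  v_rel·d = (-2)·(-12) + (-7)·(-21) = 171
53·t² − 342·t + 504 = 0  ⇒  m = 171² − 53·504 = 2529
m = 2529 > 0,  v_rel·d = 171 > 0  ⇒  inside

inside=yes margin=2529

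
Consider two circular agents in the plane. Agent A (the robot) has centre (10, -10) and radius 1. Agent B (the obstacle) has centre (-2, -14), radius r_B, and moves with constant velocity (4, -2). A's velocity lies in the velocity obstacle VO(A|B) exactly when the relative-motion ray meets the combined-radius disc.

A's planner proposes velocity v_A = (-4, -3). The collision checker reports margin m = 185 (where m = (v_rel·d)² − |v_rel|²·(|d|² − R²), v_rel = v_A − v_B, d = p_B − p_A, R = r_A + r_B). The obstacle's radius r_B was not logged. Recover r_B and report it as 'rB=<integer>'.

m = 185
d = (-12, -4);  v_rel = (-8, -1),  |v_rel|² = 65
v_rel×d = (-8)·(-4) − (-1)·(-12) = 20
since m = R²·65 − 20²:  R² = (400 + 185) / 65 = 9
R = √9 = 3  ⇒  r_B = 3 − 1 = 2

rB=2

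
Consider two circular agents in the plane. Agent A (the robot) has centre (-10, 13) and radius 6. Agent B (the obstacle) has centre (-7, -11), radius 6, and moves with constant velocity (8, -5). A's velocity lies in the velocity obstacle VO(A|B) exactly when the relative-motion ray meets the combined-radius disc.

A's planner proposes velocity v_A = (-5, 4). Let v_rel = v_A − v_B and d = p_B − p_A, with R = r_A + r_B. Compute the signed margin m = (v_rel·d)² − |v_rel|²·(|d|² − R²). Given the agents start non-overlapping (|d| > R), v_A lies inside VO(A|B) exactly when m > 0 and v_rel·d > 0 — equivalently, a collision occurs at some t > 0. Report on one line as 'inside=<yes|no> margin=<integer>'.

d = (3, -24),  |d|² = 585;  R = 6+6 = 12,  c = 585−12² = 441
v_rel = (-13, 9),  |v_rel|² = 250;  v_rel·d = (-13)·(3) + (9)·(-24) = -255
250·t² + 510·t + 441 = 0  ⇒  m = (-255)² − 250·441 = -45225
m = -45225 < 0,  v_rel·d = -255 < 0  ⇒  outside

inside=no margin=-45225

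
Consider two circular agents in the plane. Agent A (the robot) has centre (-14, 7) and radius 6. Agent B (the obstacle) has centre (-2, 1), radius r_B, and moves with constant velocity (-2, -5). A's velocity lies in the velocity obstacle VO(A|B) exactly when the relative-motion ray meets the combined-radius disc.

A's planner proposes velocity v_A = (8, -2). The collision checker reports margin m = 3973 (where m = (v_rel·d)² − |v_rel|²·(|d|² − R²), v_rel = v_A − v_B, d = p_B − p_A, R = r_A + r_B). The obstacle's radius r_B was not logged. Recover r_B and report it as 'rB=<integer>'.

m = 3973
d = (12, -6);  v_rel = (10, 3),  |v_rel|² = 109
v_rel×d = (10)·(-6) − (3)·(12) = -96
since m = R²·109 − (-96)²:  R² = (9216 + 3973) / 109 = 121
R = √121 = 11  ⇒  r_B = 11 − 6 = 5

rB=5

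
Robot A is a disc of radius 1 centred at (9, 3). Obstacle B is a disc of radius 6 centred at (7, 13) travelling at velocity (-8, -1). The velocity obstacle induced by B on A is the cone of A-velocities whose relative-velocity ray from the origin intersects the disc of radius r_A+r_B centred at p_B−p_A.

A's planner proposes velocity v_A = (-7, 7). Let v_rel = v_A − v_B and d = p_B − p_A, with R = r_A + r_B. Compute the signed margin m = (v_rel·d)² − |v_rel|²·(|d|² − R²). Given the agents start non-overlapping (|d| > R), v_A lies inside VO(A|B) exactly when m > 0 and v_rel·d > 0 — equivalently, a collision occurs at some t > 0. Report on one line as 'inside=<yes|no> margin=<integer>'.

d = (-2, 10),  |d|² = 104;  R = 1+6 = 7,  c = 104−7² = 55
v_rel = (1, 8),  |v_rel|² = 65;  v_rel·d = (1)·(-2) + (8)·(10) = 78
65·t² − 156·t + 55 = 0  ⇒  m = 78² − 65·55 = 2509
m = 2509 > 0,  v_rel·d = 78 > 0  ⇒  inside

inside=yes margin=2509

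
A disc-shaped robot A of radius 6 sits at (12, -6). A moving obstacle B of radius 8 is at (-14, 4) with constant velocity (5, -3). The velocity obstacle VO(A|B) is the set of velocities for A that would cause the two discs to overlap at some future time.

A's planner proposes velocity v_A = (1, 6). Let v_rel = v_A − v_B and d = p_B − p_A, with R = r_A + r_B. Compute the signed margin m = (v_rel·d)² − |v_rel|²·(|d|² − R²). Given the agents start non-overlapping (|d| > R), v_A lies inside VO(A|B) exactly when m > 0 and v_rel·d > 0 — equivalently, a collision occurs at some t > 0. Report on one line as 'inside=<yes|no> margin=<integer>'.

d = (-26, 10),  |d|² = 776;  R = 6+8 = 14,  c = 776−14² = 580
v_rel = (-4, 9),  |v_rel|² = 97;  v_rel·d = (-4)·(-26) + (9)·(10) = 194
97·t² − 388·t + 580 = 0  ⇒  m = 194² − 97·580 = -18624
m = -18624 < 0,  v_rel·d = 194 > 0  ⇒  outside

inside=no margin=-18624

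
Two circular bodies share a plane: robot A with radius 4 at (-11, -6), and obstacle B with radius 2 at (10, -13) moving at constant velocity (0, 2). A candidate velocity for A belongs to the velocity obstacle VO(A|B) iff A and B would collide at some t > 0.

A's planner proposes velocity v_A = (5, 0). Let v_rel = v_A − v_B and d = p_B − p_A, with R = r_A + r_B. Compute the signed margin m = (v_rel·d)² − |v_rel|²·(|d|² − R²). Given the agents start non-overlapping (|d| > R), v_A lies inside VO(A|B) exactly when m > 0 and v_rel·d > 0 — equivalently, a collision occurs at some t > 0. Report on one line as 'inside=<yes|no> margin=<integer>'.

d = (21, -7),  |d|² = 490;  R = 4+2 = 6,  c = 490−6² = 454
v_rel = (5, -2),  |v_rel|² = 29;  v_rel·d = (5)·(21) + (-2)·(-7) = 119
29·t² − 238·t + 454 = 0  ⇒  m = 119² − 29·454 = 995
m = 995 > 0,  v_rel·d = 119 > 0  ⇒  inside

inside=yes margin=995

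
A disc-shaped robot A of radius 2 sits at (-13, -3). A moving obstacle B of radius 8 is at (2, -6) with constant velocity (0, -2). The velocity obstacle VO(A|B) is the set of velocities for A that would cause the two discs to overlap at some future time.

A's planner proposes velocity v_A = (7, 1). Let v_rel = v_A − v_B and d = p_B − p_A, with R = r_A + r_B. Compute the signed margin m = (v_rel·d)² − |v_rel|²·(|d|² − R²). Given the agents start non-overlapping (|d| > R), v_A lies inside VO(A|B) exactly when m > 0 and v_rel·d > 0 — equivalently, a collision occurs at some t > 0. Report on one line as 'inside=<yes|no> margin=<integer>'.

d = (15, -3),  |d|² = 234;  R = 2+8 = 10,  c = 234−10² = 134
v_rel = (7, 3),  |v_rel|² = 58;  v_rel·d = (7)·(15) + (3)·(-3) = 96
58·t² − 192·t + 134 = 0  ⇒  m = 96² − 58·134 = 1444
m = 1444 > 0,  v_rel·d = 96 > 0  ⇒  inside

inside=yes margin=1444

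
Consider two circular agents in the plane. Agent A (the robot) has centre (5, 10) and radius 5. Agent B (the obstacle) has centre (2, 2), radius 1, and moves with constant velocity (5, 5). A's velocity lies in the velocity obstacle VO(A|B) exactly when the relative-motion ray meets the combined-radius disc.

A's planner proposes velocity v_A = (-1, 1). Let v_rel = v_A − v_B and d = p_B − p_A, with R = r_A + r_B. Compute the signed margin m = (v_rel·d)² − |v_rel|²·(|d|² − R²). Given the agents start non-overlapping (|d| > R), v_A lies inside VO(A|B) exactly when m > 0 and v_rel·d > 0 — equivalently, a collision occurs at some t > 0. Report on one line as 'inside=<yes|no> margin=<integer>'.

d = (-3, -8),  |d|² = 73;  R = 5+1 = 6,  c = 73−6² = 37
v_rel = (-6, -4),  |v_rel|² = 52;  v_rel·d = (-6)·(-3) + (-4)·(-8) = 50
52·t² − 100·t + 37 = 0  ⇒  m = 50² − 52·37 = 576
m = 576 > 0,  v_rel·d = 50 > 0  ⇒  inside

inside=yes margin=576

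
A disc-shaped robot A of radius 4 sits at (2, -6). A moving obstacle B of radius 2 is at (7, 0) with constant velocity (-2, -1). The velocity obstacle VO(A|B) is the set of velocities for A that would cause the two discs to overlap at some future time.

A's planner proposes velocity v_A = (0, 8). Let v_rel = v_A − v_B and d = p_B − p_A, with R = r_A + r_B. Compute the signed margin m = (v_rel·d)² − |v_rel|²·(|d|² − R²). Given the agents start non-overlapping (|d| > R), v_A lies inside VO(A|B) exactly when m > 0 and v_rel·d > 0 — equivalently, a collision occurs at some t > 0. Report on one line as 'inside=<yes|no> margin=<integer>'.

d = (5, 6),  |d|² = 61;  R = 4+2 = 6,  c = 61−6² = 25
v_rel = (2, 9),  |v_rel|² = 85;  v_rel·d = (2)·(5) + (9)·(6) = 64
85·t² − 128·t + 25 = 0  ⇒  m = 64² − 85·25 = 1971
m = 1971 > 0,  v_rel·d = 64 > 0  ⇒  inside

inside=yes margin=1971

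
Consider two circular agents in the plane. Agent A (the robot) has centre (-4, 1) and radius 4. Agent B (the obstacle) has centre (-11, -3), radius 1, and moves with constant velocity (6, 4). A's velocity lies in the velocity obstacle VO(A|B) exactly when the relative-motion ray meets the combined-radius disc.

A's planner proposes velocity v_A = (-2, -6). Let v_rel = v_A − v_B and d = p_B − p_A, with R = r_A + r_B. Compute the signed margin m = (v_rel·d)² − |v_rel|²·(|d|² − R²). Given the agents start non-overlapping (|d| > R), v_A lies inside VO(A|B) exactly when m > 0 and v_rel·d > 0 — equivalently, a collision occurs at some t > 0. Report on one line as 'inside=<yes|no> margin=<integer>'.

d = (-7, -4),  |d|² = 65;  R = 4+1 = 5,  c = 65−5² = 40
v_rel = (-8, -10),  |v_rel|² = 164;  v_rel·d = (-8)·(-7) + (-10)·(-4) = 96
164·t² − 192·t + 40 = 0  ⇒  m = 96² − 164·40 = 2656
m = 2656 > 0,  v_rel·d = 96 > 0  ⇒  inside

inside=yes margin=2656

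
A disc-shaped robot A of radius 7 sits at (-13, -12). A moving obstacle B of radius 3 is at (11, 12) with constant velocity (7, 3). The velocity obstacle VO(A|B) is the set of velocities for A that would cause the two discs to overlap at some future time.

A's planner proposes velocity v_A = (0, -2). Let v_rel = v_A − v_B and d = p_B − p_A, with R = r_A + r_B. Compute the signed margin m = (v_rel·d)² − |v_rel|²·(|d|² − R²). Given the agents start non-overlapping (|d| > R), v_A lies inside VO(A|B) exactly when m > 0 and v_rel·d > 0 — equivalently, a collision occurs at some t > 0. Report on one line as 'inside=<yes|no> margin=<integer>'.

d = (24, 24),  |d|² = 1152;  R = 7+3 = 10,  c = 1152−10² = 1052
v_rel = (-7, -5),  |v_rel|² = 74;  v_rel·d = (-7)·(24) + (-5)·(24) = -288
74·t² + 576·t + 1052 = 0  ⇒  m = (-288)² − 74·1052 = 5096
m = 5096 > 0,  v_rel·d = -288 < 0  ⇒  outside

inside=no margin=5096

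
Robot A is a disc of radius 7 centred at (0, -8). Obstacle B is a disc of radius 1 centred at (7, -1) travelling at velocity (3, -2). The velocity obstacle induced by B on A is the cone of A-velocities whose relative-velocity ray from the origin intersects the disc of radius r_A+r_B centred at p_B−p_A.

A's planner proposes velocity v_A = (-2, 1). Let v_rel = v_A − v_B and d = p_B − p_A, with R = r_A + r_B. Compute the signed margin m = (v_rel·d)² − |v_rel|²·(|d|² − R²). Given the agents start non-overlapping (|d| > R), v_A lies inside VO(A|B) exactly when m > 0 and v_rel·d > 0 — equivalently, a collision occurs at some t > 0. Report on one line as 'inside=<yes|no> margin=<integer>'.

d = (7, 7),  |d|² = 98;  R = 7+1 = 8,  c = 98−8² = 34
v_rel = (-5, 3),  |v_rel|² = 34;  v_rel·d = (-5)·(7) + (3)·(7) = -14
34·t² + 28·t + 34 = 0  ⇒  m = (-14)² − 34·34 = -960
m = -960 < 0,  v_rel·d = -14 < 0  ⇒  outside

inside=no margin=-960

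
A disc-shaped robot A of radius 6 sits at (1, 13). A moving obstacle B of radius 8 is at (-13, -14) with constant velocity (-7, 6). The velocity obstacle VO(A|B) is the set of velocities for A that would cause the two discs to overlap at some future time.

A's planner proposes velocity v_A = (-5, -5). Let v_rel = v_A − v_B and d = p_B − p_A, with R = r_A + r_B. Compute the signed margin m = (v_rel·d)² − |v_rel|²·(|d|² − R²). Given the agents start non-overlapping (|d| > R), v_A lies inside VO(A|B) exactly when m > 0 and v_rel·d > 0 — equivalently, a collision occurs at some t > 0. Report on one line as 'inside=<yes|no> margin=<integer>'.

d = (-14, -27),  |d|² = 925;  R = 6+8 = 14,  c = 925−14² = 729
v_rel = (2, -11),  |v_rel|² = 125;  v_rel·d = (2)·(-14) + (-11)·(-27) = 269
125·t² − 538·t + 729 = 0  ⇒  m = 269² − 125·729 = -18764
m = -18764 < 0,  v_rel·d = 269 > 0  ⇒  outside

inside=no margin=-18764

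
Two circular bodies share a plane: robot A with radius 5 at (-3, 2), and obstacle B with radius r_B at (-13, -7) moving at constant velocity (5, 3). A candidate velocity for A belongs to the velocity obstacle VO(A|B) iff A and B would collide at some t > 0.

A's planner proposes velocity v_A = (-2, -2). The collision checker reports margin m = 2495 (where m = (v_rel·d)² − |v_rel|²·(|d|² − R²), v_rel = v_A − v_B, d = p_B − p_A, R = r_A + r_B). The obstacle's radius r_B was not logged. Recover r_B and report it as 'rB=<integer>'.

m = 2495
d = (-10, -9);  v_rel = (-7, -5),  |v_rel|² = 74
v_rel×d = (-7)·(-9) − (-5)·(-10) = 13
since m = R²·74 − 13²:  R² = (169 + 2495) / 74 = 36
R = √36 = 6  ⇒  r_B = 6 − 5 = 1

rB=1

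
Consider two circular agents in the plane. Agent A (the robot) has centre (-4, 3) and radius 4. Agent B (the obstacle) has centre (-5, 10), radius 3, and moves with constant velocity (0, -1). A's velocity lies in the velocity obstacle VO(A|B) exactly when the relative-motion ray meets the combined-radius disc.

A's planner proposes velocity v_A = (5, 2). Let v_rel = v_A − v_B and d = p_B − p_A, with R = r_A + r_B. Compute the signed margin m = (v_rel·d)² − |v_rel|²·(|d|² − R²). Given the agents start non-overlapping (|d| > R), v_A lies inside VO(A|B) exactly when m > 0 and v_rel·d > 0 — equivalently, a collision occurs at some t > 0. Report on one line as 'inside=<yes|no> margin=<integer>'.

d = (-1, 7),  |d|² = 50;  R = 4+3 = 7,  c = 50−7² = 1
v_rel = (5, 3),  |v_rel|² = 34;  v_rel·d = (5)·(-1) + (3)·(7) = 16
34·t² − 32·t + 1 = 0  ⇒  m = 16² − 34·1 = 222
m = 222 > 0,  v_rel·d = 16 > 0  ⇒  inside

inside=yes margin=222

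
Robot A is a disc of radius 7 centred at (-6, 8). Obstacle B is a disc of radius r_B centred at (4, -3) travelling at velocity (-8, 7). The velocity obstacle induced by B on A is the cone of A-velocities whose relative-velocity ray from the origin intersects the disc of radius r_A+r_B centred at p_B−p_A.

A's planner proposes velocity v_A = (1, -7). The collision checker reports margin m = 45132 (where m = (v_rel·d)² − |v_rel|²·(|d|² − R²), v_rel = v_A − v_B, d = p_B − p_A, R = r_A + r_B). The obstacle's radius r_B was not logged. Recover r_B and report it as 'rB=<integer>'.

m = 45132
d = (10, -11);  v_rel = (9, -14),  |v_rel|² = 277
v_rel×d = (9)·(-11) − (-14)·(10) = 41
since m = R²·277 − 41²:  R² = (1681 + 45132) / 277 = 169
R = √169 = 13  ⇒  r_B = 13 − 7 = 6

rB=6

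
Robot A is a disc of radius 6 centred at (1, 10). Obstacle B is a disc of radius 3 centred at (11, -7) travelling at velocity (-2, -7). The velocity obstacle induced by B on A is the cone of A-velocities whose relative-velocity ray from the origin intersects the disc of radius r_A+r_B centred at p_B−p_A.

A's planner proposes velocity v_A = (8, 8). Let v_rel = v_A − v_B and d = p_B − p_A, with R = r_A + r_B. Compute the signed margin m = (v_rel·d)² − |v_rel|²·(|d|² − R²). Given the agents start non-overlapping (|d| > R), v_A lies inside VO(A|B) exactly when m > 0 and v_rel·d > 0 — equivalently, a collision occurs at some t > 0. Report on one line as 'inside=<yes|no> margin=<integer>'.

d = (10, -17),  |d|² = 389;  R = 6+3 = 9,  c = 389−9² = 308
v_rel = (10, 15),  |v_rel|² = 325;  v_rel·d = (10)·(10) + (15)·(-17) = -155
325·t² + 310·t + 308 = 0  ⇒  m = (-155)² − 325·308 = -76075
m = -76075 < 0,  v_rel·d = -155 < 0  ⇒  outside

inside=no margin=-76075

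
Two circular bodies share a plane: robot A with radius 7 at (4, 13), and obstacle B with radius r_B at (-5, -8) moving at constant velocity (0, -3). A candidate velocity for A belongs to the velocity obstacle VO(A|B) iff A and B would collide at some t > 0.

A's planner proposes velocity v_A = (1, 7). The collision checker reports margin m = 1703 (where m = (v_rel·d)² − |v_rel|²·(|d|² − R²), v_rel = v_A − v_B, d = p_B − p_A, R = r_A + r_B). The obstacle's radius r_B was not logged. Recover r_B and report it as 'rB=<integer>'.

m = 1703
d = (-9, -21);  v_rel = (1, 10),  |v_rel|² = 101
v_rel×d = (1)·(-21) − (10)·(-9) = 69
since m = R²·101 − 69²:  R² = (4761 + 1703) / 101 = 64
R = √64 = 8  ⇒  r_B = 8 − 7 = 1

rB=1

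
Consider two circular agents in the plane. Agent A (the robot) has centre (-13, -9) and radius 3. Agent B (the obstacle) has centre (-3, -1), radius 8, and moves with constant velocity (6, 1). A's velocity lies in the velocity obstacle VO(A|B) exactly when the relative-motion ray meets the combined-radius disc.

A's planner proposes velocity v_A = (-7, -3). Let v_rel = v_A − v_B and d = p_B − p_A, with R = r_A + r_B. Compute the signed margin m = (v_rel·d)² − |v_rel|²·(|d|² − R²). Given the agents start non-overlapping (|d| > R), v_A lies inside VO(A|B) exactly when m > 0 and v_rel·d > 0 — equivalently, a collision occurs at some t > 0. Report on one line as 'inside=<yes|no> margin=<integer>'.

d = (10, 8),  |d|² = 164;  R = 3+8 = 11,  c = 164−11² = 43
v_rel = (-13, -4),  |v_rel|² = 185;  v_rel·d = (-13)·(10) + (-4)·(8) = -162
185·t² + 324·t + 43 = 0  ⇒  m = (-162)² − 185·43 = 18289
m = 18289 > 0,  v_rel·d = -162 < 0  ⇒  outside

inside=no margin=18289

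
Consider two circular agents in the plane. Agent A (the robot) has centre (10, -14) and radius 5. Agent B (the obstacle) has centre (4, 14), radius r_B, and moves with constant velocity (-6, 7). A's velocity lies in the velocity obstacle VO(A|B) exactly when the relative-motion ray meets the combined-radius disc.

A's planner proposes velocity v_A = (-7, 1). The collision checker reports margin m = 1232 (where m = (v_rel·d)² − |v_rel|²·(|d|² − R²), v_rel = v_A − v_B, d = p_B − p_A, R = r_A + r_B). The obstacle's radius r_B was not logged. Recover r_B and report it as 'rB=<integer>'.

m = 1232
d = (-6, 28);  v_rel = (-1, -6),  |v_rel|² = 37
v_rel×d = (-1)·(28) − (-6)·(-6) = -64
since m = R²·37 − (-64)²:  R² = (4096 + 1232) / 37 = 144
R = √144 = 12  ⇒  r_B = 12 − 5 = 7

rB=7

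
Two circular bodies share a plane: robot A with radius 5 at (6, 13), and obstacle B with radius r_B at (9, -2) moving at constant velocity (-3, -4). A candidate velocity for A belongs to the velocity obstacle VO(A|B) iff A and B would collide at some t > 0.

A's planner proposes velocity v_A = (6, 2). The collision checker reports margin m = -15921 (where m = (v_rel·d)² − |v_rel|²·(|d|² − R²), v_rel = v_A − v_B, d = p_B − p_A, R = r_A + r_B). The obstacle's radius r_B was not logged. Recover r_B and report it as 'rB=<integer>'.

m = -15921
d = (3, -15);  v_rel = (9, 6),  |v_rel|² = 117
v_rel×d = (9)·(-15) − (6)·(3) = -153
since m = R²·117 − (-153)²:  R² = (23409 + -15921) / 117 = 64
R = √64 = 8  ⇒  r_B = 8 − 5 = 3

rB=3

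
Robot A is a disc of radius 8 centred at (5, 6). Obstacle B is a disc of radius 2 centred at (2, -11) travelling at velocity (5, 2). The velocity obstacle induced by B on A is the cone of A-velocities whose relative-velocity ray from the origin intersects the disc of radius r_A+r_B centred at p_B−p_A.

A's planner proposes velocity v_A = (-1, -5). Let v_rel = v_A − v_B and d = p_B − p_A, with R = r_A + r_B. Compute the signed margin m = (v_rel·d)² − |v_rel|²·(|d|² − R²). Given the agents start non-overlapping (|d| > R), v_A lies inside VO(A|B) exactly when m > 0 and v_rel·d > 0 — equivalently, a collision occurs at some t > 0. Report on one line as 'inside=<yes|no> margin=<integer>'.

d = (-3, -17),  |d|² = 298;  R = 8+2 = 10,  c = 298−10² = 198
v_rel = (-6, -7),  |v_rel|² = 85;  v_rel·d = (-6)·(-3) + (-7)·(-17) = 137
85·t² − 274·t + 198 = 0  ⇒  m = 137² − 85·198 = 1939
m = 1939 > 0,  v_rel·d = 137 > 0  ⇒  inside

inside=yes margin=1939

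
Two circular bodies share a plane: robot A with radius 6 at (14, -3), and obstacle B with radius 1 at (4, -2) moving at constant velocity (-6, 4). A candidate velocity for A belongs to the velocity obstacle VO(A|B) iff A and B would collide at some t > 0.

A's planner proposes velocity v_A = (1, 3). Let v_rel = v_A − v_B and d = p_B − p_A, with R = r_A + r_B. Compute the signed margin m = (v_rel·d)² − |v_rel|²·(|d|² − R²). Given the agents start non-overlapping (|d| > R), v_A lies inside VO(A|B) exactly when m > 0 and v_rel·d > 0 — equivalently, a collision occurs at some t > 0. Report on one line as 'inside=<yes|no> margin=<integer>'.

d = (-10, 1),  |d|² = 101;  R = 6+1 = 7,  c = 101−7² = 52
v_rel = (7, -1),  |v_rel|² = 50;  v_rel·d = (7)·(-10) + (-1)·(1) = -71
50·t² + 142·t + 52 = 0  ⇒  m = (-71)² − 50·52 = 2441
m = 2441 > 0,  v_rel·d = -71 < 0  ⇒  outside

inside=no margin=2441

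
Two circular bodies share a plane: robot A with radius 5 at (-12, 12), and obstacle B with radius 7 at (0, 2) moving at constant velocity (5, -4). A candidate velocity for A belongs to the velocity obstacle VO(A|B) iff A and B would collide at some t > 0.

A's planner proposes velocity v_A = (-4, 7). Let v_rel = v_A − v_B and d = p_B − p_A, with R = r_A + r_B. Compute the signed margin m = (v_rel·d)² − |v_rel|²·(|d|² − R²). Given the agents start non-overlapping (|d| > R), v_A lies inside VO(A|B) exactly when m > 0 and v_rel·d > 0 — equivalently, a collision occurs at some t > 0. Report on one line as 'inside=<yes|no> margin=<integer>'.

d = (12, -10),  |d|² = 244;  R = 5+7 = 12,  c = 244−12² = 100
v_rel = (-9, 11),  |v_rel|² = 202;  v_rel·d = (-9)·(12) + (11)·(-10) = -218
202·t² + 436·t + 100 = 0  ⇒  m = (-218)² − 202·100 = 27324
m = 27324 > 0,  v_rel·d = -218 < 0  ⇒  outside

inside=no margin=27324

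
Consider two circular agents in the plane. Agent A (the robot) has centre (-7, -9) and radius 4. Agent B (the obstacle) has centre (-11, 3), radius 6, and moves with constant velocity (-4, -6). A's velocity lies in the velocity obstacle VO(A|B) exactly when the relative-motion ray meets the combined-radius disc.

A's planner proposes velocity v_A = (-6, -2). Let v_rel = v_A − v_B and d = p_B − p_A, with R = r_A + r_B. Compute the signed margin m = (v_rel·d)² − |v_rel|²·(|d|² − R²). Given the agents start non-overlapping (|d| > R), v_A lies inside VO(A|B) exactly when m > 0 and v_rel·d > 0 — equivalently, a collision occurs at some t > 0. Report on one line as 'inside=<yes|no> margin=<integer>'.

d = (-4, 12),  |d|² = 160;  R = 4+6 = 10,  c = 160−10² = 60
v_rel = (-2, 4),  |v_rel|² = 20;  v_rel·d = (-2)·(-4) + (4)·(12) = 56
20·t² − 112·t + 60 = 0  ⇒  m = 56² − 20·60 = 1936
m = 1936 > 0,  v_rel·d = 56 > 0  ⇒  inside

inside=yes margin=1936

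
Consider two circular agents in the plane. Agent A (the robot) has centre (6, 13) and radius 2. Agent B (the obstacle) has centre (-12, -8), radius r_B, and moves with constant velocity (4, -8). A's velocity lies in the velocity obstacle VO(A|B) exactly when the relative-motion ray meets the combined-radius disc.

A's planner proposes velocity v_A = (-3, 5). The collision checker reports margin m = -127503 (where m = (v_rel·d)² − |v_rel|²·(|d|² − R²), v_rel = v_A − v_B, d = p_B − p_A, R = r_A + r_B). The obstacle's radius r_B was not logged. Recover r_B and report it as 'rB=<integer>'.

m = -127503
d = (-18, -21);  v_rel = (-7, 13),  |v_rel|² = 218
v_rel×d = (-7)·(-21) − (13)·(-18) = 381
since m = R²·218 − 381²:  R² = (145161 + -127503) / 218 = 81
R = √81 = 9  ⇒  r_B = 9 − 2 = 7

rB=7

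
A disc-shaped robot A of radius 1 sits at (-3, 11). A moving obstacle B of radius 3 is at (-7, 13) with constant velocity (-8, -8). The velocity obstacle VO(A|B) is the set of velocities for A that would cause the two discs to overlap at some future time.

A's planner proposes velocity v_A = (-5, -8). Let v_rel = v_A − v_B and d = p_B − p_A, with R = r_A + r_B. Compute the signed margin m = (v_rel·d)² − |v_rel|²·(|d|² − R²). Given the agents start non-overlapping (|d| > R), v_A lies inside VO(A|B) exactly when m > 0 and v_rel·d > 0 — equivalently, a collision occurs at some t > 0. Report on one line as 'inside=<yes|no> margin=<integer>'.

d = (-4, 2),  |d|² = 20;  R = 1+3 = 4,  c = 20−4² = 4
v_rel = (3, 0),  |v_rel|² = 9;  v_rel·d = (3)·(-4) + (0)·(2) = -12
9·t² + 24·t + 4 = 0  ⇒  m = (-12)² − 9·4 = 108
m = 108 > 0,  v_rel·d = -12 < 0  ⇒  outside

inside=no margin=108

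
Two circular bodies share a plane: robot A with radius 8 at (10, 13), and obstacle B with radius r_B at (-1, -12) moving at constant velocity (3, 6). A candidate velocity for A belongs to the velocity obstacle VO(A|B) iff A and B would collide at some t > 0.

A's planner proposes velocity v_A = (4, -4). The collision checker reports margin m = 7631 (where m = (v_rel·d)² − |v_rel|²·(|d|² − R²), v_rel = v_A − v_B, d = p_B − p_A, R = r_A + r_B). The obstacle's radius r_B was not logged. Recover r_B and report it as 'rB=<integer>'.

m = 7631
d = (-11, -25);  v_rel = (1, -10),  |v_rel|² = 101
v_rel×d = (1)·(-25) − (-10)·(-11) = -135
since m = R²·101 − (-135)²:  R² = (18225 + 7631) / 101 = 256
R = √256 = 16  ⇒  r_B = 16 − 8 = 8

rB=8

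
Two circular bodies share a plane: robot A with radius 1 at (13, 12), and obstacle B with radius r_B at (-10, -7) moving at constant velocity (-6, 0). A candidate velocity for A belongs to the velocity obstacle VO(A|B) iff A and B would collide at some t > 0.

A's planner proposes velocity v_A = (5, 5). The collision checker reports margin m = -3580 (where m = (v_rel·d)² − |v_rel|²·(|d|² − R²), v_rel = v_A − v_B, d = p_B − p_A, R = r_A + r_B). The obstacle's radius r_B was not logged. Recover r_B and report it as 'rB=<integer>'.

m = -3580
d = (-23, -19);  v_rel = (11, 5),  |v_rel|² = 146
v_rel×d = (11)·(-19) − (5)·(-23) = -94
since m = R²·146 − (-94)²:  R² = (8836 + -3580) / 146 = 36
R = √36 = 6  ⇒  r_B = 6 − 1 = 5

rB=5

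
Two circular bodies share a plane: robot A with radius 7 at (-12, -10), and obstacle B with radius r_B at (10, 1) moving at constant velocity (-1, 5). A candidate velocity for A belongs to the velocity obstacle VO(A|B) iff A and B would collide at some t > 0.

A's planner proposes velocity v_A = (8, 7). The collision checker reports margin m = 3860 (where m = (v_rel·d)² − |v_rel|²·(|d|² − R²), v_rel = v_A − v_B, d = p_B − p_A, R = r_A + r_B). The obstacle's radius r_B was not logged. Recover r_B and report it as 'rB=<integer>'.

m = 3860
d = (22, 11);  v_rel = (9, 2),  |v_rel|² = 85
v_rel×d = (9)·(11) − (2)·(22) = 55
since m = R²·85 − 55²:  R² = (3025 + 3860) / 85 = 81
R = √81 = 9  ⇒  r_B = 9 − 7 = 2

rB=2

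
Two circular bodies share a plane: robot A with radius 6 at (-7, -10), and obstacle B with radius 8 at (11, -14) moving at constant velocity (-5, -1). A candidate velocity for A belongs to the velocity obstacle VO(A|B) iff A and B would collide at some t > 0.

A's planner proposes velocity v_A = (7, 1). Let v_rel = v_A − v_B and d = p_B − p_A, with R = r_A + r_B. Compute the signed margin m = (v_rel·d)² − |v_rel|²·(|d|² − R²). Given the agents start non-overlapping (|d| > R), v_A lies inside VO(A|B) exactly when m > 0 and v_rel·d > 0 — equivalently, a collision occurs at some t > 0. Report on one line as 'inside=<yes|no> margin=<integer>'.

d = (18, -4),  |d|² = 340;  R = 6+8 = 14,  c = 340−14² = 144
v_rel = (12, 2),  |v_rel|² = 148;  v_rel·d = (12)·(18) + (2)·(-4) = 208
148·t² − 416·t + 144 = 0  ⇒  m = 208² − 148·144 = 21952
m = 21952 > 0,  v_rel·d = 208 > 0  ⇒  inside

inside=yes margin=21952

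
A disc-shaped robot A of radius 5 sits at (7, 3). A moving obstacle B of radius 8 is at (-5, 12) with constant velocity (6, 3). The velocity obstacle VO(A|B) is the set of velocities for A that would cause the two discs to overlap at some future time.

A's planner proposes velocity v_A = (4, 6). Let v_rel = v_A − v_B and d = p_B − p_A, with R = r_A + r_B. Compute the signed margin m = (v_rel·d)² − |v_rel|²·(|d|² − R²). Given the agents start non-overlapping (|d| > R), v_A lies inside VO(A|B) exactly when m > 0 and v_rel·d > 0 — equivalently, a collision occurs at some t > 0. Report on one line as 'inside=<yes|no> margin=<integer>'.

d = (-12, 9),  |d|² = 225;  R = 5+8 = 13,  c = 225−13² = 56
v_rel = (-2, 3),  |v_rel|² = 13;  v_rel·d = (-2)·(-12) + (3)·(9) = 51
13·t² − 102·t + 56 = 0  ⇒  m = 51² − 13·56 = 1873
m = 1873 > 0,  v_rel·d = 51 > 0  ⇒  inside

inside=yes margin=1873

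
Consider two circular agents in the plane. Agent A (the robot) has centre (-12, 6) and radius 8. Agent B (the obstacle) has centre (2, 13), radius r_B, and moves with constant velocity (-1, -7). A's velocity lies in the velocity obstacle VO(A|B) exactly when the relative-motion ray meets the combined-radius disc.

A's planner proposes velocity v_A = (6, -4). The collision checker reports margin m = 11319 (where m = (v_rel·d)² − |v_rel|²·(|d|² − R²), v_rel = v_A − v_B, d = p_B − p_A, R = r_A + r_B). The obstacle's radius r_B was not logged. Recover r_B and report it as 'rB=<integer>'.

m = 11319
d = (14, 7);  v_rel = (7, 3),  |v_rel|² = 58
v_rel×d = (7)·(7) − (3)·(14) = 7
since m = R²·58 − 7²:  R² = (49 + 11319) / 58 = 196
R = √196 = 14  ⇒  r_B = 14 − 8 = 6

rB=6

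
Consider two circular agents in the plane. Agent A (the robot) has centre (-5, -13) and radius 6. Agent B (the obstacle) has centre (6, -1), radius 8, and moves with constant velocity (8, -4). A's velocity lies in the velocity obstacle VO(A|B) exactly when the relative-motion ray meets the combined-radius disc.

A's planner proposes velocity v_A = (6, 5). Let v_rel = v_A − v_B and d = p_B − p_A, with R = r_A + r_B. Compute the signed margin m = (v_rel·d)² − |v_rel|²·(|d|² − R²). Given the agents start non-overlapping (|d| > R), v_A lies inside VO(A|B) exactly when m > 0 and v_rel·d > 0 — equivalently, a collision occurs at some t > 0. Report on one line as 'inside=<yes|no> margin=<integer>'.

d = (11, 12),  |d|² = 265;  R = 6+8 = 14,  c = 265−14² = 69
v_rel = (-2, 9),  |v_rel|² = 85;  v_rel·d = (-2)·(11) + (9)·(12) = 86
85·t² − 172·t + 69 = 0  ⇒  m = 86² − 85·69 = 1531
m = 1531 > 0,  v_rel·d = 86 > 0  ⇒  inside

inside=yes margin=1531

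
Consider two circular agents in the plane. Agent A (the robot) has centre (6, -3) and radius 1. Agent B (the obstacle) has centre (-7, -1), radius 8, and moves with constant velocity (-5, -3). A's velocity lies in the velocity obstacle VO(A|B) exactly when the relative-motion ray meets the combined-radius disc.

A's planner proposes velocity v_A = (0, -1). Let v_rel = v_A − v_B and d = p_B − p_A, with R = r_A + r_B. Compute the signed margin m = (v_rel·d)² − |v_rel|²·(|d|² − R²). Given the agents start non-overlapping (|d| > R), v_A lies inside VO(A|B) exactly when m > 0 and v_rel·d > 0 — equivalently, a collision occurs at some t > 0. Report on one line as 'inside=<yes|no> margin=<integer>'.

d = (-13, 2),  |d|² = 173;  R = 1+8 = 9,  c = 173−9² = 92
v_rel = (5, 2),  |v_rel|² = 29;  v_rel·d = (5)·(-13) + (2)·(2) = -61
29·t² + 122·t + 92 = 0  ⇒  m = (-61)² − 29·92 = 1053
m = 1053 > 0,  v_rel·d = -61 < 0  ⇒  outside

inside=no margin=1053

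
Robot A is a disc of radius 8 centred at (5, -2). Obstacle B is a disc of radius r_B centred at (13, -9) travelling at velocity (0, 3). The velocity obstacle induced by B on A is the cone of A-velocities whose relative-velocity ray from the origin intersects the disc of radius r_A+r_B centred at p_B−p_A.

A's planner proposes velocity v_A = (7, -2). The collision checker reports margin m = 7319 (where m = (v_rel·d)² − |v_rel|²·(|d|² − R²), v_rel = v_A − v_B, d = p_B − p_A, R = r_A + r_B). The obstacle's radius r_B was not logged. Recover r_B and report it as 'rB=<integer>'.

m = 7319
d = (8, -7);  v_rel = (7, -5),  |v_rel|² = 74
v_rel×d = (7)·(-7) − (-5)·(8) = -9
since m = R²·74 − (-9)²:  R² = (81 + 7319) / 74 = 100
R = √100 = 10  ⇒  r_B = 10 − 8 = 2

rB=2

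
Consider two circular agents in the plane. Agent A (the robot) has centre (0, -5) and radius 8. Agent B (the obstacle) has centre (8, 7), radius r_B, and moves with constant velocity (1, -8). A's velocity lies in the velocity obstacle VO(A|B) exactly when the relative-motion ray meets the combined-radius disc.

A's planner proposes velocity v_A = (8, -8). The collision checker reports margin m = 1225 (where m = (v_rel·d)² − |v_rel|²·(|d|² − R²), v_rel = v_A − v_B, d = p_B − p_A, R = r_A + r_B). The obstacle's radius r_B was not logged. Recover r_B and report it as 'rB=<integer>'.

m = 1225
d = (8, 12);  v_rel = (7, 0),  |v_rel|² = 49
v_rel×d = (7)·(12) − (0)·(8) = 84
since m = R²·49 − 84²:  R² = (7056 + 1225) / 49 = 169
R = √169 = 13  ⇒  r_B = 13 − 8 = 5

rB=5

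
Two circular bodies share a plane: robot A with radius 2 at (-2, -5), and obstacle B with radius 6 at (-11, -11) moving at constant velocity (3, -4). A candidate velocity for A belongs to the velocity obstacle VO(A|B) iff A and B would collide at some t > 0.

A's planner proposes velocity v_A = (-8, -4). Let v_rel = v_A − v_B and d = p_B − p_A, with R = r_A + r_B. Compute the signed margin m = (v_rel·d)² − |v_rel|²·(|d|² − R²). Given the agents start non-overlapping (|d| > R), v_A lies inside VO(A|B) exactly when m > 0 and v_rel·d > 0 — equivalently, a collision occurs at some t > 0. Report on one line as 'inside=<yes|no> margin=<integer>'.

d = (-9, -6),  |d|² = 117;  R = 2+6 = 8,  c = 117−8² = 53
v_rel = (-11, 0),  |v_rel|² = 121;  v_rel·d = (-11)·(-9) + (0)·(-6) = 99
121·t² − 198·t + 53 = 0  ⇒  m = 99² − 121·53 = 3388
m = 3388 > 0,  v_rel·d = 99 > 0  ⇒  inside

inside=yes margin=3388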